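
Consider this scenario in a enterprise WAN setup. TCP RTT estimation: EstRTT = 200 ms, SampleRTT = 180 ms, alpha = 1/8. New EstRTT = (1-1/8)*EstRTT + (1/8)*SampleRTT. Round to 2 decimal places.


Given: EstRTT = 200 ms, SampleRTT = 180 ms, alpha = 1/8
New EstRTT = (1 - alpha) * EstRTT + alpha * SampleRTT
(7/8) * 200 = 175
(1/8) * 180 = 22.5
New EstRTT = 175 + 22.5 = 197.5 ms -> 197.50 ms (2 dp)

197.50


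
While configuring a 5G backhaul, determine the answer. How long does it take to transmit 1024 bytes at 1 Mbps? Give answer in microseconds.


Given: packet = 1024 bytes, bandwidth = 1 Mbps
Packet in bits = 1024 * 8 = 8192 bits
Bandwidth = 1 * 10^6 = 1000000 bps
Time = 8192 / 1000000 seconds
Time in us = 8192 * 10^6 / 1000000 = 8192

8192


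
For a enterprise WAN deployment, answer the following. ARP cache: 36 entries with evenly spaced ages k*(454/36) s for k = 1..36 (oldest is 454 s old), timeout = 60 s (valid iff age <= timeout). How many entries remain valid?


Ages are k * 454/36 s for k = 1..36 (spacing = 12.6111 s).
Entry k is valid iff k * 454/36 <= 60 iff k <= 36 * 60 / 454 = 4.7577
n_valid = floor(4.7577) = 4
(n_stale = 36 - 4 = 32)

4


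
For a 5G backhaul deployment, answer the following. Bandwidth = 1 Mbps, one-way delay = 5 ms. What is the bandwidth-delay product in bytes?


Given: bandwidth = 1 Mbps, delay = 5 ms
BDP in bits = 1 * 10^6 * 5 / 1000
BDP in bits = 5000
BDP in bytes = 5000 / 8 = 625

625


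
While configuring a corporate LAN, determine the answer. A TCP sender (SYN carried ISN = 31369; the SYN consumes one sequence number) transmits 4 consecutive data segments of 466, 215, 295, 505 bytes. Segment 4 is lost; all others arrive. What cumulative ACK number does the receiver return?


SYN uses sequence number 31369; first data byte = ISN + 1 = 31370.
Segment 1: SEQ = 31370, len = 466 B, covers [31370, 31835]
Segment 2: SEQ = 31836, len = 215 B, covers [31836, 32050]
Segment 3: SEQ = 32051, len = 295 B, covers [32051, 32345]
Segment 4: SEQ = 32346, len = 505 B, covers [32346, 32850] [LOST]
In-order data received: bytes [31370, 32345] (segments 1..3).
Segment 4 missing -> gap begins at byte 32346.
Cumulative ACK = next expected in-order byte = 31370 + 466 + 215 + 295 = 32346

32346


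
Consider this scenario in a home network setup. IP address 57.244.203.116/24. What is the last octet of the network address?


Given: IP = 57.244.203.116, prefix = /24
Subnet mask = 255.255.255.0
Last octet of IP: 116
Last octet of mask: 0
Network last octet = 116 AND 0 = 0

0


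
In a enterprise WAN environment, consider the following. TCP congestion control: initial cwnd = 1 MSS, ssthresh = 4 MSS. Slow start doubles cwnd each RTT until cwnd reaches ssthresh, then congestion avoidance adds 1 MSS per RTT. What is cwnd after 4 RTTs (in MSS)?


RTT 0: cwnd = 1 MSS (initial)
RTT 1: cwnd = 2 MSS (slow start, doubled)
RTT 2: cwnd = 4 MSS (slow start, doubled)
RTT 3: cwnd = 5 MSS (congestion avoidance, +1)
RTT 4: cwnd = 6 MSS (congestion avoidance, +1)

6


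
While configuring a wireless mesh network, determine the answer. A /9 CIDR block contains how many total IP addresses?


Given: CIDR prefix /9
Host bits = 32 - 9 = 23
Total addresses = 2^23 = 8388608

8388608


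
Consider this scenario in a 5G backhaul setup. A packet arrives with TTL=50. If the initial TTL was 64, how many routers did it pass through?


Given: initial TTL = 64, received TTL = 50
Hops = initial TTL - received TTL
Hops = 64 - 50 = 14

14


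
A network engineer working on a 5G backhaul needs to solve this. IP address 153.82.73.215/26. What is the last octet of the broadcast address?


Given: IP = 153.82.73.215, prefix = /26
Host bits = 32 - 26 = 6
Network last octet = 215 AND mask = 192
Host part size = 2^6 - 1 = 63
Broadcast last octet = 192 OR 63 = 255

255


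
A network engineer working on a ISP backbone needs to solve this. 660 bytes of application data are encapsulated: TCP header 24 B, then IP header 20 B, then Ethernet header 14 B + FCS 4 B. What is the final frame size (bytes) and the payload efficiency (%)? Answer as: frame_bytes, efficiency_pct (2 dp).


TCP segment = 660 + 24 = 684 B
IP packet = 684 + 20 = 704 B
Ethernet frame = 704 + 14 + 4 = 722 B
Efficiency = app / frame = 660 / 722 = 0.914127 = 91.4127% -> 91.41% (2 dp)

722, 91.41


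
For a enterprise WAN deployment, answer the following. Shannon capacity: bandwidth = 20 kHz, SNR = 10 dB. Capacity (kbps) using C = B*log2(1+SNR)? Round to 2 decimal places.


Given: B = 20 kHz, SNR = 10 dB
SNR linear = 10^(10/10) = 10
1 + SNR = 11
log2(11) = 3.4594316186
C = 20 * 1000 * 3.4594316186 = 69188.6324 bps
C = 69.188632 kbps -> 69.19 kbps (2 dp)

69.19


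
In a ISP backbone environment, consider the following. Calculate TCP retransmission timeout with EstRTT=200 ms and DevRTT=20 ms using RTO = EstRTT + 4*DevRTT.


Given: EstRTT = 200 ms, DevRTT = 20 ms
Timeout = EstRTT + 4 * DevRTT
4 * DevRTT = 4 * 20 = 80
Timeout = 200 + 80 = 280 ms

280


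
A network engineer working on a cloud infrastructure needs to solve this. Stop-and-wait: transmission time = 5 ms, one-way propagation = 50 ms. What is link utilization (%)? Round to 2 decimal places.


Given: Ttrans = 5 ms, Tprop = 50 ms
RTT = 2 * Tprop = 2 * 50 = 100 ms
U = Ttrans / (Ttrans + RTT)
U = 5 / (5 + 100)
U = 5 / 105 = 0.047619
U% = 4.76%

4.76


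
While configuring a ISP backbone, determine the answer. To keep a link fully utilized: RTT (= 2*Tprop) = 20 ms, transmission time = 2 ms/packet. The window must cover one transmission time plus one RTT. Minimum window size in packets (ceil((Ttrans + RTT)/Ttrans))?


Given: Ttrans = 2 ms, RTT = 20 ms (= 2 * Tprop, Tprop = 10 ms)
Time until first ACK returns = Ttrans + RTT = 2 + 20 = 22 ms
Need W * Ttrans >= Ttrans + RTT  ->  W >= (Ttrans + RTT) / Ttrans
(Ttrans + RTT) / Ttrans = 22 / 2 = 11
W_min = ceil(11) = 11

11


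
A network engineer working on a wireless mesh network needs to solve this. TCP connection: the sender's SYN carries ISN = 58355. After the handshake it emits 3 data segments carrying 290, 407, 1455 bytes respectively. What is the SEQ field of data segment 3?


The SYN occupies sequence number ISN = 58355, so the first data byte is ISN + 1 = 58356.
SEQ of data segment i = (ISN + 1) + sum of payload sizes of segments 1..i-1.
Segment 1: SEQ = 58356, payload = 290 bytes
Segment 2: SEQ = 58646, payload = 407 bytes
Segment 3: SEQ = 59053, payload = 1455 bytes
SEQ of segment 3 = 58356 + 290 + 407 = 59053

59053


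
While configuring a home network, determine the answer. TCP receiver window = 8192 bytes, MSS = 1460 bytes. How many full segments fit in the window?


Given: RWND = 8192 bytes, MSS = 1460 bytes
Full segments = floor(RWND / MSS)
Full segments = floor(8192 / 1460)
Full segments = floor(5.611) = 5

5


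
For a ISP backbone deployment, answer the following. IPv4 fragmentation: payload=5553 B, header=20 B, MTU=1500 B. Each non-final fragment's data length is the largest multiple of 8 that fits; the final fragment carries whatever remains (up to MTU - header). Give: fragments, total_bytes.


Max data per non-final fragment = floor((MTU - header)/8)*8 = floor((1500 - 20)/8)*8 = floor(1480/8)*8 = 1480 B
Final fragment needs no 8-byte alignment: it can carry up to MTU - header = 1480 B
Non-final fragments needed = ceil((payload - 1480) / 1480) = ceil(4073/1480) = ceil(2.7520) = 3
Number of fragments = 3 + 1 = 4
Fragment sizes (data): 3 * 1480 B + 1113 B (last, 1113 <= 1480 OK)
Total bytes sent = payload + n_frags * header = 5553 + 4*20 = 5553 + 80 = 5633 B

4, 5633


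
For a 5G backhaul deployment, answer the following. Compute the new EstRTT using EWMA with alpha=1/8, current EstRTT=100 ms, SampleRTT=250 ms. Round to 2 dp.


Given: EstRTT = 100 ms, SampleRTT = 250 ms, alpha = 1/8
New EstRTT = (1 - alpha) * EstRTT + alpha * SampleRTT
(7/8) * 100 = 87.5
(1/8) * 250 = 31.25
New EstRTT = 87.5 + 31.25 = 118.75 ms -> 118.75 ms (2 dp)

118.75


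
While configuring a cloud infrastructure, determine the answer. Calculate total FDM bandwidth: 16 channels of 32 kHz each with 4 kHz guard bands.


Given: 16 channels, 32 kHz each, guard = 4 kHz
Channel bandwidth = 16 * 32 = 512 kHz
Guard bands = 15 gaps * 4 kHz = 60 kHz
Total = 512 + 60 = 572 kHz

572


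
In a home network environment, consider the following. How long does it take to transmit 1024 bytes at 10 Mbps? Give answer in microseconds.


Given: packet = 1024 bytes, bandwidth = 10 Mbps
Packet in bits = 1024 * 8 = 8192 bits
Bandwidth = 10 * 10^6 = 10000000 bps
Time = 8192 / 10000000 seconds
Time in us = 8192 * 10^6 / 10000000 = 819.2

819.2


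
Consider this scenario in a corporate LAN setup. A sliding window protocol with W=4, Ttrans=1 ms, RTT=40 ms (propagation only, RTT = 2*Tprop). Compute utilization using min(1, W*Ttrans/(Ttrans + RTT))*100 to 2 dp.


Given: W = 4, Ttrans = 1 ms, RTT = 40 ms (= 2 * Tprop, Tprop = 20 ms)
Cycle time = Ttrans + RTT = 1 + 40 = 41 ms (first packet sent until its ACK returns)
W * Ttrans = 4 * 1 = 4 ms of sending per cycle
W * Ttrans / (Ttrans + RTT) = 4 / 41 = 0.097561
U = min(1, 0.097561) = 0.097561
U% = 9.76%

9.76


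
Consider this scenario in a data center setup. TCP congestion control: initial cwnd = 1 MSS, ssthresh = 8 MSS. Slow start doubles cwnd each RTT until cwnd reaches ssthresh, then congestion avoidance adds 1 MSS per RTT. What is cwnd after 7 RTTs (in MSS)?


RTT 0: cwnd = 1 MSS (initial)
RTT 1: cwnd = 2 MSS (slow start, doubled)
RTT 2: cwnd = 4 MSS (slow start, doubled)
RTT 3: cwnd = 8 MSS (slow start, doubled)
RTT 4: cwnd = 9 MSS (congestion avoidance, +1)
RTT 5: cwnd = 10 MSS (congestion avoidance, +1)
RTT 6: cwnd = 11 MSS (congestion avoidance, +1)
RTT 7: cwnd = 12 MSS (congestion avoidance, +1)

12


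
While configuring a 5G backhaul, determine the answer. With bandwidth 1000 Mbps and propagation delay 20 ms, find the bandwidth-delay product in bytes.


Given: bandwidth = 1000 Mbps, delay = 20 ms
BDP in bits = 1000 * 10^6 * 20 / 1000
BDP in bits = 20000000
BDP in bytes = 20000000 / 8 = 2500000

2500000


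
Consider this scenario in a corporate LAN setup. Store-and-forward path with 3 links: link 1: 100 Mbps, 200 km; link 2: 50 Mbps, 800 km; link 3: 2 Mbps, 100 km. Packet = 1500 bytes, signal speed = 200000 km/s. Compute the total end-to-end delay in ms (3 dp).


Packet = 1500 bytes = 12000 bits. Store-and-forward: sum (t_trans + t_prop) per link.
Link 1: t_trans = 12000/(100*10^6) s = 0.1200 ms; t_prop = 200/200000 s = 1.0000 ms; subtotal = 1.1200 ms
Link 2: t_trans = 12000/(50*10^6) s = 0.2400 ms; t_prop = 800/200000 s = 4.0000 ms; subtotal = 4.2400 ms
Link 3: t_trans = 12000/(2*10^6) s = 6.0000 ms; t_prop = 100/200000 s = 0.5000 ms; subtotal = 6.5000 ms
End-to-end = 1.1200 + 4.2400 + 6.5000 = 11.8600 ms -> 11.860 ms (3 dp)

11.860


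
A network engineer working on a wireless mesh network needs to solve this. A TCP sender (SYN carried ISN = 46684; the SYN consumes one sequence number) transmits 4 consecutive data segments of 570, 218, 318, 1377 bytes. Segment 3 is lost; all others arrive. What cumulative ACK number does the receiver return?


SYN uses sequence number 46684; first data byte = ISN + 1 = 46685.
Segment 1: SEQ = 46685, len = 570 B, covers [46685, 47254]
Segment 2: SEQ = 47255, len = 218 B, covers [47255, 47472]
Segment 3: SEQ = 47473, len = 318 B, covers [47473, 47790] [LOST]
Segment 4: SEQ = 47791, len = 1377 B, covers [47791, 49167]
In-order data received: bytes [46685, 47472] (segments 1..2).
Segment 3 missing -> gap begins at byte 47473; later segments buffered out of order.
Cumulative ACK = next expected in-order byte = 46685 + 570 + 218 = 47473

47473


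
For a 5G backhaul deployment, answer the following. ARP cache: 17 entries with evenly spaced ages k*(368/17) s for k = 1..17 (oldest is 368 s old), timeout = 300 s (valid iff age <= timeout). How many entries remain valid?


Ages are k * 368/17 s for k = 1..17 (spacing = 21.6471 s).
Entry k is valid iff k * 368/17 <= 300 iff k <= 17 * 300 / 368 = 13.8587
n_valid = floor(13.8587) = 13
(n_stale = 17 - 13 = 4)

13


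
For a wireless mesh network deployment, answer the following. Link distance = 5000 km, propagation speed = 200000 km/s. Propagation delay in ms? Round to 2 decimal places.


Given: distance = 5000 km, speed = 200000 km/s
Delay = distance / speed = 5000 / 200000 seconds
Delay in ms = 5000 * 1000 / 200000
Delay = 25.0000 ms
Rounded to 2 dp = 25.00 ms

25.00


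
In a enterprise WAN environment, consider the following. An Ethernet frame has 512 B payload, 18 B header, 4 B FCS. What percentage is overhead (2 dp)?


Given: payload = 512 B, header = 18 B, trailer = 4 B
Overhead bytes = header + trailer = 18 + 4 = 22
Total frame = payload + overhead = 512 + 22 = 534
Overhead % = 22 / 534 * 100 = 4.1199% -> 4.12% (2 dp)

4.12


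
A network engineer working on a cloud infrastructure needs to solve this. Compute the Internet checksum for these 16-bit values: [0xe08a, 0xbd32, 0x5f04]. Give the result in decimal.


Given words: [0xe08a, 0xbd32, 0x5f04]
Step 1: Sum all words
Raw sum = 57482 + 48434 + 24324 = 130240
Step 2: Fold carry: (64704 + 1) = 64705
One's complement = ~64705 & 0xFFFF = 830

830


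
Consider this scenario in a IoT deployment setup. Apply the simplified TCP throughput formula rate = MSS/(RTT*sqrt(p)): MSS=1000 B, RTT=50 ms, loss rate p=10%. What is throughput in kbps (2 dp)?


Given: MSS = 1000 bytes, RTT = 50 ms, loss = 10%
RTT in seconds = 50 / 1000 = 0.05
Loss rate = 10% = 0.1
sqrt(loss) = sqrt(0.1) = 0.316227766017
Throughput (bytes/s) = 1000 / (0.05 * 0.316227766017) = 63245.5532
Throughput (kbps) = 63245.5532 * 8 / 1000 = 505.964426 -> 505.96 kbps (2 dp)

505.96


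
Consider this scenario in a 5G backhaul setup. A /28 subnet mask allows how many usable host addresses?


Given: subnet mask /28
Host bits = 32 - 28 = 4
Total addresses = 2^4 = 16
Usable hosts = 16 - 2 (network + broadcast) = 14

14


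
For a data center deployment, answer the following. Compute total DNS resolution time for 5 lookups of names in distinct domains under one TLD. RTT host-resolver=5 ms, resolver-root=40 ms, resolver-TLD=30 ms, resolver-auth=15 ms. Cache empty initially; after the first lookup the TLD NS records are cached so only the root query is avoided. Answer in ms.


Lookup 1 (cold cache): local + root + TLD + auth = 5 + 40 + 30 + 15 = 90 ms
Lookups 2..5 (TLD NS cached -> skip root; new domain -> still ask TLD and auth): local + TLD + auth = 5 + 30 + 15 = 50 ms each
Remaining 4 lookups: 4 * 50 = 200 ms
Total = 90 + 200 = 290 ms

290


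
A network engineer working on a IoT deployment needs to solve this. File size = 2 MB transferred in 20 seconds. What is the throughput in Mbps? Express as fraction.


Given: file = 2 MB, time = 20 s
File in Mb = 2 * 8 = 16 Mb
Throughput = 16 / 20 Mbps
Throughput = 4/5 Mbps

4/5


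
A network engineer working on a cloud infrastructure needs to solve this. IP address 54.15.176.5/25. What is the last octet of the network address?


Given: IP = 54.15.176.5, prefix = /25
Subnet mask = 255.255.255.128
Last octet of IP: 5
Last octet of mask: 128
Network last octet = 5 AND 128 = 0

0


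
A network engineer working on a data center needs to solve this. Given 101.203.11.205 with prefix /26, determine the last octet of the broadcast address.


Given: IP = 101.203.11.205, prefix = /26
Host bits = 32 - 26 = 6
Network last octet = 205 AND mask = 192
Host part size = 2^6 - 1 = 63
Broadcast last octet = 192 OR 63 = 255

255


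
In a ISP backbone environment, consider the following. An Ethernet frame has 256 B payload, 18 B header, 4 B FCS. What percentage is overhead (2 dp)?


Given: payload = 256 B, header = 18 B, trailer = 4 B
Overhead bytes = header + trailer = 18 + 4 = 22
Total frame = payload + overhead = 256 + 22 = 278
Overhead % = 22 / 278 * 100 = 7.9137% -> 7.91% (2 dp)

7.91


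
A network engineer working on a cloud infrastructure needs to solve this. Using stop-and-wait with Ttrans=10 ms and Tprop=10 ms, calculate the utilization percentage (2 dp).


Given: Ttrans = 10 ms, Tprop = 10 ms
RTT = 2 * Tprop = 2 * 10 = 20 ms
U = Ttrans / (Ttrans + RTT)
U = 10 / (10 + 20)
U = 10 / 30 = 0.333333
U% = 33.33%

33.33


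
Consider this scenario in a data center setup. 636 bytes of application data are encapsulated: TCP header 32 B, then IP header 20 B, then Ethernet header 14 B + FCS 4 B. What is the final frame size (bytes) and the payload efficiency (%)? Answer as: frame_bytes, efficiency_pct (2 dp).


TCP segment = 636 + 32 = 668 B
IP packet = 668 + 20 = 688 B
Ethernet frame = 688 + 14 + 4 = 706 B
Efficiency = app / frame = 636 / 706 = 0.900850 = 90.0850% -> 90.08% (2 dp)

706, 90.08


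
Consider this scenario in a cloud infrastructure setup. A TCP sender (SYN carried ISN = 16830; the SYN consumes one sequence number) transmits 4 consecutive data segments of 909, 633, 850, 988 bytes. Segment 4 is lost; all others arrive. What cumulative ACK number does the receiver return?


SYN uses sequence number 16830; first data byte = ISN + 1 = 16831.
Segment 1: SEQ = 16831, len = 909 B, covers [16831, 17739]
Segment 2: SEQ = 17740, len = 633 B, covers [17740, 18372]
Segment 3: SEQ = 18373, len = 850 B, covers [18373, 19222]
Segment 4: SEQ = 19223, len = 988 B, covers [19223, 20210] [LOST]
In-order data received: bytes [16831, 19222] (segments 1..3).
Segment 4 missing -> gap begins at byte 19223.
Cumulative ACK = next expected in-order byte = 16831 + 909 + 633 + 850 = 19223

19223


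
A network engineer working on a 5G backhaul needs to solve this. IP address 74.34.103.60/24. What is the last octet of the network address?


Given: IP = 74.34.103.60, prefix = /24
Subnet mask = 255.255.255.0
Last octet of IP: 60
Last octet of mask: 0
Network last octet = 60 AND 0 = 0

0


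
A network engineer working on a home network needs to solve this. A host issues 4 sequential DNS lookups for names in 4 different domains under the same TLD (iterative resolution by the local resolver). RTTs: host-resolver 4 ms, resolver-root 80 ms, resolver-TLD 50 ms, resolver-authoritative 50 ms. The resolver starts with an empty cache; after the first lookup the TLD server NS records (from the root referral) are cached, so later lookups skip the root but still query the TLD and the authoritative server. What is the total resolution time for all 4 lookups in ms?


Lookup 1 (cold cache): local + root + TLD + auth = 4 + 80 + 50 + 50 = 184 ms
Lookups 2..4 (TLD NS cached -> skip root; new domain -> still ask TLD and auth): local + TLD + auth = 4 + 50 + 50 = 104 ms each
Remaining 3 lookups: 3 * 104 = 312 ms
Total = 184 + 312 = 496 ms

496


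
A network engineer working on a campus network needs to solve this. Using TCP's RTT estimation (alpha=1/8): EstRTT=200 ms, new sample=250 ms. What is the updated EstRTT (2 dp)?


Given: EstRTT = 200 ms, SampleRTT = 250 ms, alpha = 1/8
New EstRTT = (1 - alpha) * EstRTT + alpha * SampleRTT
(7/8) * 200 = 175
(1/8) * 250 = 31.25
New EstRTT = 175 + 31.25 = 206.25 ms -> 206.25 ms (2 dp)

206.25


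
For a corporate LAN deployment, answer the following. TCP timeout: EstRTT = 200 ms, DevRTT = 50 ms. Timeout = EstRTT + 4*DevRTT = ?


Given: EstRTT = 200 ms, DevRTT = 50 ms
Timeout = EstRTT + 4 * DevRTT
4 * DevRTT = 4 * 50 = 200
Timeout = 200 + 200 = 400 ms

400


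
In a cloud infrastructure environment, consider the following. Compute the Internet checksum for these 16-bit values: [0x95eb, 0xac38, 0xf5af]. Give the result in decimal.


Given words: [0x95eb, 0xac38, 0xf5af]
Step 1: Sum all words
Raw sum = 38379 + 44088 + 62895 = 145362
Step 2: Fold carry: (14290 + 2) = 14292
One's complement = ~14292 & 0xFFFF = 51243

51243


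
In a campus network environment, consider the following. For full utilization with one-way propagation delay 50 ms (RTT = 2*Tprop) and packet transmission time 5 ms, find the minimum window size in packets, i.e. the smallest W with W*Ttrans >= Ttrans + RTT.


Given: Ttrans = 5 ms, RTT = 100 ms (= 2 * Tprop, Tprop = 50 ms)
Time until first ACK returns = Ttrans + RTT = 5 + 100 = 105 ms
Need W * Ttrans >= Ttrans + RTT  ->  W >= (Ttrans + RTT) / Ttrans
(Ttrans + RTT) / Ttrans = 105 / 5 = 21
W_min = ceil(21) = 21

21


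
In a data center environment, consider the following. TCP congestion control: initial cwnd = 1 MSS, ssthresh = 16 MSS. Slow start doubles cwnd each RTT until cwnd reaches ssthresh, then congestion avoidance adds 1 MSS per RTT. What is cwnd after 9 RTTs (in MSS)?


RTT 0: cwnd = 1 MSS (initial)
RTT 1: cwnd = 2 MSS (slow start, doubled)
RTT 2: cwnd = 4 MSS (slow start, doubled)
RTT 3: cwnd = 8 MSS (slow start, doubled)
RTT 4: cwnd = 16 MSS (slow start, doubled)
RTT 5: cwnd = 17 MSS (congestion avoidance, +1)
RTT 6: cwnd = 18 MSS (congestion avoidance, +1)
RTT 7: cwnd = 19 MSS (congestion avoidance, +1)
RTT 8: cwnd = 20 MSS (congestion avoidance, +1)
RTT 9: cwnd = 21 MSS (congestion avoidance, +1)

21


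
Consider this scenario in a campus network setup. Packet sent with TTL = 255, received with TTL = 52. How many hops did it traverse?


Given: initial TTL = 255, received TTL = 52
Hops = initial TTL - received TTL
Hops = 255 - 52 = 203

203


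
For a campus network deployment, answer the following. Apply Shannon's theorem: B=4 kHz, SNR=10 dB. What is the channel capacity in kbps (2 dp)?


Given: B = 4 kHz, SNR = 10 dB
SNR linear = 10^(10/10) = 10
1 + SNR = 11
log2(11) = 3.4594316186
C = 4 * 1000 * 3.4594316186 = 13837.7265 bps
C = 13.837726 kbps -> 13.84 kbps (2 dp)

13.84


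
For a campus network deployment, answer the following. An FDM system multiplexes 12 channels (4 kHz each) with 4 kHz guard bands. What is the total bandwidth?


Given: 12 channels, 4 kHz each, guard = 4 kHz
Channel bandwidth = 12 * 4 = 48 kHz
Guard bands = 11 gaps * 4 kHz = 44 kHz
Total = 48 + 44 = 92 kHz

92


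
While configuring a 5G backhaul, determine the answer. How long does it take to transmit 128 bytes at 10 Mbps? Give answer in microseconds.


Given: packet = 128 bytes, bandwidth = 10 Mbps
Packet in bits = 128 * 8 = 1024 bits
Bandwidth = 10 * 10^6 = 10000000 bps
Time = 1024 / 10000000 seconds
Time in us = 1024 * 10^6 / 10000000 = 102.4

102.4


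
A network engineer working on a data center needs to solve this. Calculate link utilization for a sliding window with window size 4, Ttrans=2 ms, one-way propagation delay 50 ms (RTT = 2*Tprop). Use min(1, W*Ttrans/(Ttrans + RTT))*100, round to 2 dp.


Given: W = 4, Ttrans = 2 ms, RTT = 100 ms (= 2 * Tprop, Tprop = 50 ms)
Cycle time = Ttrans + RTT = 2 + 100 = 102 ms (first packet sent until its ACK returns)
W * Ttrans = 4 * 2 = 8 ms of sending per cycle
W * Ttrans / (Ttrans + RTT) = 8 / 102 = 0.078431
U = min(1, 0.078431) = 0.078431
U% = 7.84%

7.84


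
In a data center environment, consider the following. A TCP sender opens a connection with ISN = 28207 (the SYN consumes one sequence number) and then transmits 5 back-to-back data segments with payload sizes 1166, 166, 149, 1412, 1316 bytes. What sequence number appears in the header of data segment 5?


The SYN occupies sequence number ISN = 28207, so the first data byte is ISN + 1 = 28208.
SEQ of data segment i = (ISN + 1) + sum of payload sizes of segments 1..i-1.
Segment 1: SEQ = 28208, payload = 1166 bytes
Segment 2: SEQ = 29374, payload = 166 bytes
Segment 3: SEQ = 29540, payload = 149 bytes
Segment 4: SEQ = 29689, payload = 1412 bytes
Segment 5: SEQ = 31101, payload = 1316 bytes
SEQ of segment 5 = 28208 + 1166 + 166 + 149 + 1412 = 31101

31101


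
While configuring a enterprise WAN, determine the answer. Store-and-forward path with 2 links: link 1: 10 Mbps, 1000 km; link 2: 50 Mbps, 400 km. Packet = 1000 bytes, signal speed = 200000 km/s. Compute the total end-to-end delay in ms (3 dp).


Packet = 1000 bytes = 8000 bits. Store-and-forward: sum (t_trans + t_prop) per link.
Link 1: t_trans = 8000/(10*10^6) s = 0.8000 ms; t_prop = 1000/200000 s = 5.0000 ms; subtotal = 5.8000 ms
Link 2: t_trans = 8000/(50*10^6) s = 0.1600 ms; t_prop = 400/200000 s = 2.0000 ms; subtotal = 2.1600 ms
End-to-end = 5.8000 + 2.1600 = 7.9600 ms -> 7.960 ms (3 dp)

7.960


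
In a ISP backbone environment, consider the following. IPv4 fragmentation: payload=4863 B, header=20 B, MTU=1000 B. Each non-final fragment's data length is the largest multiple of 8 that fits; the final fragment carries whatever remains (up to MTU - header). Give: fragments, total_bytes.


Max data per non-final fragment = floor((MTU - header)/8)*8 = floor((1000 - 20)/8)*8 = floor(980/8)*8 = 976 B
Final fragment needs no 8-byte alignment: it can carry up to MTU - header = 980 B
Non-final fragments needed = ceil((payload - 980) / 976) = ceil(3883/976) = ceil(3.9785) = 4
Number of fragments = 4 + 1 = 5
Fragment sizes (data): 4 * 976 B + 959 B (last, 959 <= 980 OK)
Total bytes sent = payload + n_frags * header = 4863 + 5*20 = 4863 + 100 = 4963 B

5, 4963


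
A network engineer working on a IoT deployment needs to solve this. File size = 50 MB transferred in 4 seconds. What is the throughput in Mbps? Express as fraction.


Given: file = 50 MB, time = 4 s
File in Mb = 50 * 8 = 400 Mb
Throughput = 400 / 4 Mbps
Throughput = 100 Mbps

100


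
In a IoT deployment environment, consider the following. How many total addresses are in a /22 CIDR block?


Given: CIDR prefix /22
Host bits = 32 - 22 = 10
Total addresses = 2^10 = 1024

1024


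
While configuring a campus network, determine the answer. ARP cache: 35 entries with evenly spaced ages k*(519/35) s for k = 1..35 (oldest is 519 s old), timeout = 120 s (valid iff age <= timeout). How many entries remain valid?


Ages are k * 519/35 s for k = 1..35 (spacing = 14.8286 s).
Entry k is valid iff k * 519/35 <= 120 iff k <= 35 * 120 / 519 = 8.0925
n_valid = floor(8.0925) = 8
(n_stale = 35 - 8 = 27)

8


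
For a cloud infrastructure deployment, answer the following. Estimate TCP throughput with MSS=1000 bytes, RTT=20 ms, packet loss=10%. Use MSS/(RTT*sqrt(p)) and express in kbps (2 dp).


Given: MSS = 1000 bytes, RTT = 20 ms, loss = 10%
RTT in seconds = 20 / 1000 = 0.02
Loss rate = 10% = 0.1
sqrt(loss) = sqrt(0.1) = 0.316227766017
Throughput (bytes/s) = 1000 / (0.02 * 0.316227766017) = 158113.8830
Throughput (kbps) = 158113.8830 * 8 / 1000 = 1264.911064 -> 1264.91 kbps (2 dp)

1264.91


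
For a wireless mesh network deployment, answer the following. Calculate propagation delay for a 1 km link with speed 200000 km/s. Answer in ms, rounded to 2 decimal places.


Given: distance = 1 km, speed = 200000 km/s
Delay = distance / speed = 1 / 200000 seconds
Delay in ms = 1 * 1000 / 200000
Delay = 0.0050 ms
Rounded to 2 dp = 0.01 ms

0.01


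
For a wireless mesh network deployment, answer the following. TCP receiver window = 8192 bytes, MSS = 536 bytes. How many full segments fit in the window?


Given: RWND = 8192 bytes, MSS = 536 bytes
Full segments = floor(RWND / MSS)
Full segments = floor(8192 / 536)
Full segments = floor(15.2836) = 15

15


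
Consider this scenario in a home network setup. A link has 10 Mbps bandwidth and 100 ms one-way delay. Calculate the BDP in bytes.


Given: bandwidth = 10 Mbps, delay = 100 ms
BDP in bits = 10 * 10^6 * 100 / 1000
BDP in bits = 1000000
BDP in bytes = 1000000 / 8 = 125000

125000


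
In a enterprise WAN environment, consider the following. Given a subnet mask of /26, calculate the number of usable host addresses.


Given: subnet mask /26
Host bits = 32 - 26 = 6
Total addresses = 2^6 = 64
Usable hosts = 64 - 2 (network + broadcast) = 62

62


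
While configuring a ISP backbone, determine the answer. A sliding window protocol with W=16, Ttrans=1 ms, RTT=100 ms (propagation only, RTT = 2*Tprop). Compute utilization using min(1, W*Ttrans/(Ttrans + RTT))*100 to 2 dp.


Given: W = 16, Ttrans = 1 ms, RTT = 100 ms (= 2 * Tprop, Tprop = 50 ms)
Cycle time = Ttrans + RTT = 1 + 100 = 101 ms (first packet sent until its ACK returns)
W * Ttrans = 16 * 1 = 16 ms of sending per cycle
W * Ttrans / (Ttrans + RTT) = 16 / 101 = 0.158416
U = min(1, 0.158416) = 0.158416
U% = 15.84%

15.84


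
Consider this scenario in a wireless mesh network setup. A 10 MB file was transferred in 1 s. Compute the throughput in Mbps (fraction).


Given: file = 10 MB, time = 1 s
File in Mb = 10 * 8 = 80 Mb
Throughput = 80 / 1 Mbps
Throughput = 80 Mbps

80


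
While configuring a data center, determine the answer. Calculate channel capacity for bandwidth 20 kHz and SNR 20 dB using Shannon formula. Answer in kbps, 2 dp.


Given: B = 20 kHz, SNR = 20 dB
SNR linear = 10^(20/10) = 100
1 + SNR = 101
log2(101) = 6.6582114828
C = 20 * 1000 * 6.6582114828 = 133164.2297 bps
C = 133.164230 kbps -> 133.16 kbps (2 dp)

133.16


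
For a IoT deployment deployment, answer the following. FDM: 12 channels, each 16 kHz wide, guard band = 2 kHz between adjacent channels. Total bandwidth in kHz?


Given: 12 channels, 16 kHz each, guard = 2 kHz
Channel bandwidth = 12 * 16 = 192 kHz
Guard bands = 11 gaps * 2 kHz = 22 kHz
Total = 192 + 22 = 214 kHz

214


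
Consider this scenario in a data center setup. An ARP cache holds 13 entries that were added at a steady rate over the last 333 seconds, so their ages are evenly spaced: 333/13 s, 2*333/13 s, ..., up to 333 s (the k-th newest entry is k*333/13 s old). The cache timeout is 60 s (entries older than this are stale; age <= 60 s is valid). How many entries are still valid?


Ages are k * 333/13 s for k = 1..13 (spacing = 25.6154 s).
Entry k is valid iff k * 333/13 <= 60 iff k <= 13 * 60 / 333 = 2.3423
n_valid = floor(2.3423) = 2
(n_stale = 13 - 2 = 11)

2


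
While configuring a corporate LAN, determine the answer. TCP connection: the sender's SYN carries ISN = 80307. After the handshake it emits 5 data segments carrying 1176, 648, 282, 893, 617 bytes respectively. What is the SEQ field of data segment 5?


The SYN occupies sequence number ISN = 80307, so the first data byte is ISN + 1 = 80308.
SEQ of data segment i = (ISN + 1) + sum of payload sizes of segments 1..i-1.
Segment 1: SEQ = 80308, payload = 1176 bytes
Segment 2: SEQ = 81484, payload = 648 bytes
Segment 3: SEQ = 82132, payload = 282 bytes
Segment 4: SEQ = 82414, payload = 893 bytes
Segment 5: SEQ = 83307, payload = 617 bytes
SEQ of segment 5 = 80308 + 1176 + 648 + 282 + 893 = 83307

83307


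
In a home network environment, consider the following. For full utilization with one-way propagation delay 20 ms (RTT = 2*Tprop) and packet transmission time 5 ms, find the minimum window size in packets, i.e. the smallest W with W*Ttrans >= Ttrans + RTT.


Given: Ttrans = 5 ms, RTT = 40 ms (= 2 * Tprop, Tprop = 20 ms)
Time until first ACK returns = Ttrans + RTT = 5 + 40 = 45 ms
Need W * Ttrans >= Ttrans + RTT  ->  W >= (Ttrans + RTT) / Ttrans
(Ttrans + RTT) / Ttrans = 45 / 5 = 9
W_min = ceil(9) = 9

9


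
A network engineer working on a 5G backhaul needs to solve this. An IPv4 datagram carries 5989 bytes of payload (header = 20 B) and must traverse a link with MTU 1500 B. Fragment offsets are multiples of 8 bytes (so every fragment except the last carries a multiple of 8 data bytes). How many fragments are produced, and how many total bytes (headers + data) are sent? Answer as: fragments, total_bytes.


Max data per non-final fragment = floor((MTU - header)/8)*8 = floor((1500 - 20)/8)*8 = floor(1480/8)*8 = 1480 B
Final fragment needs no 8-byte alignment: it can carry up to MTU - header = 1480 B
Non-final fragments needed = ceil((payload - 1480) / 1480) = ceil(4509/1480) = ceil(3.0466) = 4
Number of fragments = 4 + 1 = 5
Fragment sizes (data): 4 * 1480 B + 69 B (last, 69 <= 1480 OK)
Total bytes sent = payload + n_frags * header = 5989 + 5*20 = 5989 + 100 = 6089 B

5, 6089


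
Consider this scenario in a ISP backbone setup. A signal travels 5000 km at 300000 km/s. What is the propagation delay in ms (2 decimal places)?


Given: distance = 5000 km, speed = 300000 km/s
Delay = distance / speed = 5000 / 300000 seconds
Delay in ms = 5000 * 1000 / 300000
Delay = 16.6667 ms
Rounded to 2 dp = 16.67 ms

16.67


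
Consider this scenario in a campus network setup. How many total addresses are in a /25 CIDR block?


Given: CIDR prefix /25
Host bits = 32 - 25 = 7
Total addresses = 2^7 = 128

128


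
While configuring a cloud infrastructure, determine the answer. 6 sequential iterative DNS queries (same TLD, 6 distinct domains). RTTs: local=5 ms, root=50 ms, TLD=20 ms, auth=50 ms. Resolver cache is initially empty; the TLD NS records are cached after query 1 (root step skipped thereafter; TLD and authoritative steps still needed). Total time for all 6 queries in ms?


Lookup 1 (cold cache): local + root + TLD + auth = 5 + 50 + 20 + 50 = 125 ms
Lookups 2..6 (TLD NS cached -> skip root; new domain -> still ask TLD and auth): local + TLD + auth = 5 + 20 + 50 = 75 ms each
Remaining 5 lookups: 5 * 75 = 375 ms
Total = 125 + 375 = 500 ms

500


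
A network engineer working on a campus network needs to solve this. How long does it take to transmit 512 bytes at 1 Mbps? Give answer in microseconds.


Given: packet = 512 bytes, bandwidth = 1 Mbps
Packet in bits = 512 * 8 = 4096 bits
Bandwidth = 1 * 10^6 = 1000000 bps
Time = 4096 / 1000000 seconds
Time in us = 4096 * 10^6 / 1000000 = 4096

4096


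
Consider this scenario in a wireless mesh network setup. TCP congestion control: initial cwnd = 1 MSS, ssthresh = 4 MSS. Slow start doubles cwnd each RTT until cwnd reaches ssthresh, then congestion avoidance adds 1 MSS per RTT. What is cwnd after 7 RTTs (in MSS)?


RTT 0: cwnd = 1 MSS (initial)
RTT 1: cwnd = 2 MSS (slow start, doubled)
RTT 2: cwnd = 4 MSS (slow start, doubled)
RTT 3: cwnd = 5 MSS (congestion avoidance, +1)
RTT 4: cwnd = 6 MSS (congestion avoidance, +1)
RTT 5: cwnd = 7 MSS (congestion avoidance, +1)
RTT 6: cwnd = 8 MSS (congestion avoidance, +1)
RTT 7: cwnd = 9 MSS (congestion avoidance, +1)

9


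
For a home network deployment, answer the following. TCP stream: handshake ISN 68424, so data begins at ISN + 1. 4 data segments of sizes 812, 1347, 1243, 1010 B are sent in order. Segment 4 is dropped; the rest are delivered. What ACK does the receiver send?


SYN uses sequence number 68424; first data byte = ISN + 1 = 68425.
Segment 1: SEQ = 68425, len = 812 B, covers [68425, 69236]
Segment 2: SEQ = 69237, len = 1347 B, covers [69237, 70583]
Segment 3: SEQ = 70584, len = 1243 B, covers [70584, 71826]
Segment 4: SEQ = 71827, len = 1010 B, covers [71827, 72836] [LOST]
In-order data received: bytes [68425, 71826] (segments 1..3).
Segment 4 missing -> gap begins at byte 71827.
Cumulative ACK = next expected in-order byte = 68425 + 812 + 1347 + 1243 = 71827

71827


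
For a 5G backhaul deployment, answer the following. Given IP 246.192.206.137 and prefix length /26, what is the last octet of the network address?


Given: IP = 246.192.206.137, prefix = /26
Subnet mask = 255.255.255.192
Last octet of IP: 137
Last octet of mask: 192
Network last octet = 137 AND 192 = 128

128


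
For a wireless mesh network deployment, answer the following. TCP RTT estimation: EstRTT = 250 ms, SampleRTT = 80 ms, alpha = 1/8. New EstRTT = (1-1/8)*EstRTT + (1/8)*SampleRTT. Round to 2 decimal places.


Given: EstRTT = 250 ms, SampleRTT = 80 ms, alpha = 1/8
New EstRTT = (1 - alpha) * EstRTT + alpha * SampleRTT
(7/8) * 250 = 218.75
(1/8) * 80 = 10
New EstRTT = 218.75 + 10 = 228.75 ms -> 228.75 ms (2 dp)

228.75


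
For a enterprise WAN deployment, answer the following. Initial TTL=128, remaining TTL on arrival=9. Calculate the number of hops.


Given: initial TTL = 128, received TTL = 9
Hops = initial TTL - received TTL
Hops = 128 - 9 = 119

119


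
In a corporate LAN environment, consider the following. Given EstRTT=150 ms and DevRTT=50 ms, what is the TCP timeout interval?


Given: EstRTT = 150 ms, DevRTT = 50 ms
Timeout = EstRTT + 4 * DevRTT
4 * DevRTT = 4 * 50 = 200
Timeout = 150 + 200 = 350 ms

350


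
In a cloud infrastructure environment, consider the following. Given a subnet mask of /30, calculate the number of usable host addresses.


Given: subnet mask /30
Host bits = 32 - 30 = 2
Total addresses = 2^2 = 4
Usable hosts = 4 - 2 (network + broadcast) = 2

2


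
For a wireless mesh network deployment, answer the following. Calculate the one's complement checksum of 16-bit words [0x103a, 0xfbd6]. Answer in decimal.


Given words: [0x103a, 0xfbd6]
Step 1: Sum all words
Raw sum = 4154 + 64470 = 68624
Step 2: Fold carry: (3088 + 1) = 3089
One's complement = ~3089 & 0xFFFF = 62446

62446


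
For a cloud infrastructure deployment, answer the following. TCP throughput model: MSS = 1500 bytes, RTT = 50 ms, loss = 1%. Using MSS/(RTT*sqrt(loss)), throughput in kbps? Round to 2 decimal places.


Given: MSS = 1500 bytes, RTT = 50 ms, loss = 1%
RTT in seconds = 50 / 1000 = 0.05
Loss rate = 1% = 0.01
sqrt(loss) = sqrt(0.01) = 0.1
Throughput (bytes/s) = 1500 / (0.05 * 0.1) = 300000.0000
Throughput (kbps) = 300000.0000 * 8 / 1000 = 2400.000000 -> 2400.00 kbps (2 dp)

2400.00


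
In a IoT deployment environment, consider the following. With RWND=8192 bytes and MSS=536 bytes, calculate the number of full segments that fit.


Given: RWND = 8192 bytes, MSS = 536 bytes
Full segments = floor(RWND / MSS)
Full segments = floor(8192 / 536)
Full segments = floor(15.2836) = 15

15


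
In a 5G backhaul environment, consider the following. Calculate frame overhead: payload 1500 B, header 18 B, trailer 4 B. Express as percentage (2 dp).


Given: payload = 1500 B, header = 18 B, trailer = 4 B
Overhead bytes = header + trailer = 18 + 4 = 22
Total frame = payload + overhead = 1500 + 22 = 1522
Overhead % = 22 / 1522 * 100 = 1.4455% -> 1.45% (2 dp)

1.45


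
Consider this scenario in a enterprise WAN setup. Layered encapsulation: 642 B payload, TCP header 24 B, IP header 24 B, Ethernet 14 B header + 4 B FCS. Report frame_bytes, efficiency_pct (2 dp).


TCP segment = 642 + 24 = 666 B
IP packet = 666 + 24 = 690 B
Ethernet frame = 690 + 14 + 4 = 708 B
Efficiency = app / frame = 642 / 708 = 0.906780 = 90.6780% -> 90.68% (2 dp)

708, 90.68


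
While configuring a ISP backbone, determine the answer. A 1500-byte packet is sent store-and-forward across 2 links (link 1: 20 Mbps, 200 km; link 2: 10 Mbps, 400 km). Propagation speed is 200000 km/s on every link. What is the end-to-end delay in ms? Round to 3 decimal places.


Packet = 1500 bytes = 12000 bits. Store-and-forward: sum (t_trans + t_prop) per link.
Link 1: t_trans = 12000/(20*10^6) s = 0.6000 ms; t_prop = 200/200000 s = 1.0000 ms; subtotal = 1.6000 ms
Link 2: t_trans = 12000/(10*10^6) s = 1.2000 ms; t_prop = 400/200000 s = 2.0000 ms; subtotal = 3.2000 ms
End-to-end = 1.6000 + 3.2000 = 4.8000 ms -> 4.800 ms (3 dp)

4.800


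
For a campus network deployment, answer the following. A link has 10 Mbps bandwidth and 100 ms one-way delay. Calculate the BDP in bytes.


Given: bandwidth = 10 Mbps, delay = 100 ms
BDP in bits = 10 * 10^6 * 100 / 1000
BDP in bits = 1000000
BDP in bytes = 1000000 / 8 = 125000

125000


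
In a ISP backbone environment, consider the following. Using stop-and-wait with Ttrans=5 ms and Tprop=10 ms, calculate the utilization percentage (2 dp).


Given: Ttrans = 5 ms, Tprop = 10 ms
RTT = 2 * Tprop = 2 * 10 = 20 ms
U = Ttrans / (Ttrans + RTT)
U = 5 / (5 + 20)
U = 5 / 25 = 0.2
U% = 20.00%

20.00


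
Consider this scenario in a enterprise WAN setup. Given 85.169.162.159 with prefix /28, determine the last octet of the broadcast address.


Given: IP = 85.169.162.159, prefix = /28
Host bits = 32 - 28 = 4
Network last octet = 159 AND mask = 144
Host part size = 2^4 - 1 = 15
Broadcast last octet = 144 OR 15 = 159

159


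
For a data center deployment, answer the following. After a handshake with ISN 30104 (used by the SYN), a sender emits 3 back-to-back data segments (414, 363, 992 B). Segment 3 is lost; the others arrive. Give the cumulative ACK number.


SYN uses sequence number 30104; first data byte = ISN + 1 = 30105.
Segment 1: SEQ = 30105, len = 414 B, covers [30105, 30518]
Segment 2: SEQ = 30519, len = 363 B, covers [30519, 30881]
Segment 3: SEQ = 30882, len = 992 B, covers [30882, 31873] [LOST]
In-order data received: bytes [30105, 30881] (segments 1..2).
Segment 3 missing -> gap begins at byte 30882.
Cumulative ACK = next expected in-order byte = 30105 + 414 + 363 = 30882

30882
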